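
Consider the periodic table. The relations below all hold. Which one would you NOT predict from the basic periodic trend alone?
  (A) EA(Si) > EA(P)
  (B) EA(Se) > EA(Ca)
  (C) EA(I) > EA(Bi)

The general trend: electron affinity increases across a period and decreases down a group.
(A) Si (period 3, group 14) vs P (period 3, group 15): the stated order contradicts the simple trend.
(B) Se (period 4, group 16) vs Ca (period 4, group 2): the stated order agrees with the simple trend.
(C) I (period 5, group 17) vs Bi (period 6, group 15): the stated order agrees with the simple trend.
The exception is (A): adding an electron to P's half-filled 3p³ is unfavourable, so Si (3p²) has the more exothermic EA.

(A)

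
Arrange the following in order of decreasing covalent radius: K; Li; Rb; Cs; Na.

Across a period the added protons contract the valence shell; down a group each new principal shell makes the atom larger.
All are in group 1, so atomic radius increases down the group.
So from largest to smallest: Cs > Rb > K > Na > Li.

Cs > Rb > K > Na > Li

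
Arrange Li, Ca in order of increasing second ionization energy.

Ca < Li

After 1 electron has been removed, what remains? Li⁺ is the bare [He] core; Ca⁺ still has 1 valence electron.
Core electrons are held far more tightly than valence electrons, so Li tops the IE_2 order.
Approximate IE_2 values (kJ/mol): Li 7298, Ca 1145.
Hence IE_2: Ca < Li.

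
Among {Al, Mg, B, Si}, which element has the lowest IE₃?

After 2 electrons have been removed, what remains? Al²⁺ still has 1 valence electron; Mg²⁺ is the bare [Ne] core; B²⁺ still has 1 valence electron; Si²⁺ still has 2 valence electrons.
Pulling an electron out of a noble-gas core costs far more than removing a remaining valence electron, so Mg sits at the high end of IE_3.
Valence configurations: Al²⁺ [Ne]3s¹, B²⁺ [He]2s¹, Si²⁺ [Ne]3s².
Approximate IE_3 values (kJ/mol): Al 2745, Mg 7733, B 3660, Si 3232.
Putting it together, IE_3: Al < Si < B < Mg.

Al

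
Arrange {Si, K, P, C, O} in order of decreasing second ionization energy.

Consider each +1 ion: Si⁺ still has 3 valence electrons; K⁺ is the bare [Ar] core; P⁺ still has 4 valence electrons; C⁺ still has 3 valence electrons; O⁺ still has 5 valence electrons.
Usually core removal costs more than valence removal, but here the competition is close: a tightly held n=2 valence electron can cost more to remove than an n=3 core electron, so the actual values have to decide it.
Valence configurations: Si⁺ [Ne]3s²3p¹, P⁺ [Ne]3s²3p², C⁺ [He]2s²2p¹, O⁺ [He]2s²2p³.
Approximate IE_2 values (kJ/mol): Si 1577, K 3052, P 1907, C 2353, O 3388.
Putting it together, IE_2: Si < P < C < K < O.

O > K > C > P > Si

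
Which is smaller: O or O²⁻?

O

Forming O²⁻ adds 2 electrons to O. More electron–electron repulsion in the same shell, with unchanged nuclear charge, lets the cloud expand.
An anion is larger than its parent atom: O²⁻ > O.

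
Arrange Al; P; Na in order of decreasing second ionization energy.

Na, P, Al

The second ionization energy removes an electron from the +1 ion. For each element: Al⁺ still has 2 valence electrons; P⁺ still has 4 valence electrons; Na⁺ is the bare [Ne] core.
Core electrons are held far more tightly than valence electrons, so Na tops the IE_2 order.
Valence configurations: Al⁺ [Ne]3s², P⁺ [Ne]3s²3p².
Tabulated IE_2 (kJ/mol): Al 1817, P 1907, Na 4562.
Overall IE_2 order: Al < P < Na.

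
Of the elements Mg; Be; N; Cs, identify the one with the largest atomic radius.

Across a period the added protons contract the valence shell; down a group each new principal shell makes the atom larger.
Here both period and group differ, so the two effects have to be weighed against each other.
Be > N: Be lies to the left of N in period 2, so the across-period effect alone puts Be larger.
Mg > Be: Mg sits below Be in group 2, so the down-group effect alone puts Mg larger.
Cs > Mg: relative to Mg, both the across-period and down-group shifts push Cs's atomic radius up.
For reference (pm): Be 102, N 71, Mg 139, Cs 232.
The largest atomic radius among these belongs to Cs.

Cs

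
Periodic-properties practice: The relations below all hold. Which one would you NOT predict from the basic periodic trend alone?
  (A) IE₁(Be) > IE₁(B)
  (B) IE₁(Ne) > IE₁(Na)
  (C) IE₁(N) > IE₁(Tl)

The general trend: IE₁ increases across a period and decreases down a group.
(A) Be (period 2, group 2) vs B (period 2, group 13): the stated order contradicts the simple trend.
(B) Ne (period 2, group 18) vs Na (period 3, group 1): the stated order agrees with the simple trend.
(C) N (period 2, group 15) vs Tl (period 6, group 13): the stated order agrees with the simple trend.
The exception is (A): removing B's lone 2p electron is easier than breaking Be's filled 2s².

(A)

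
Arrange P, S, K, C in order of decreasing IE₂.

K > C > S > P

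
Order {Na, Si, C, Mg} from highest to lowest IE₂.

Na > C > Si > Mg

Consider each +1 ion: Na⁺ is the bare [Ne] core; Si⁺ still has 3 valence electrons; C⁺ still has 3 valence electrons; Mg⁺ still has 1 valence electron.
Pulling an electron out of a noble-gas core costs far more than removing a remaining valence electron, so Na sits at the high end of IE_2.
Valence configurations: Si⁺ [Ne]3s²3p¹, C⁺ [He]2s²2p¹, Mg⁺ [Ne]3s¹.
Tabulated IE_2 (kJ/mol): Na 4562, Si 1577, C 2353, Mg 1451.
Putting it together, IE_2: Mg < Si < C < Na.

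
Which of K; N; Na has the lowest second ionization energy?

N

The second ionization energy removes an electron from the +1 ion. For each element: K⁺ is the bare [Ar] core; N⁺ still has 4 valence electrons; Na⁺ is the bare [Ne] core.
Pulling an electron out of a noble-gas core costs far more than removing a remaining valence electron, so K and Na sit at the high end of IE_2.
The numbers (kJ/mol): K 3052, N 2856, Na 4562.
Putting it together, IE_2: N < K < Na.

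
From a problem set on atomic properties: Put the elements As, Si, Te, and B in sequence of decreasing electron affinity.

Te > Si > As > B

B is in period 2, group 13; Si is in period 3, group 14; As is in period 4, group 15; Te is in period 5, group 16.
EA tends to increase across a period and decrease down a group, though the pattern is less regular than for IE or radius.
These sit on a diagonal, where the across-period and down-group effects partly cancel.
As > B: the two effects oppose for this pair; the across-period effect wins (78 vs 27 kJ/mol).
Si > As: the two effects oppose for this pair; the down-group effect wins (134 vs 78 kJ/mol).
Te > Si: period and group pull opposite ways; the across-period shift dominates (190 vs 134 kJ/mol).
For reference (kJ/mol): B 27, Si 134, As 78, Te 190.
So from highest to lowest: Te > Si > As > B.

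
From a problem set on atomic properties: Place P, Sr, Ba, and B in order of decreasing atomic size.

Ba, Sr, P, B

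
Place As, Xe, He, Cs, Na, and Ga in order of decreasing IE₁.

He > Xe > As > Ga > Na > Cs

Across a period the outer electron is held more tightly (higher IE₁); down a group it sits in a higher shell, more shielded, and comes off more easily.
Neither a single period nor a single group — weigh both effects.
Na > Cs: Na sits above Cs in group 1, so the down-group effect alone puts Na higher.
Ga > Na: the two effects oppose for this pair; the across-period effect wins (579 vs 496 kJ/mol).
As > Ga: both are in period 4; the period trend gives As the larger value.
Xe > As: the two effects oppose for this pair; the across-period effect wins (1170 vs 947 kJ/mol).
He > Xe: they share group 18; the group trend gives He the larger value.
For reference (kJ/mol): He 2372, Na 496, Ga 579, As 947, Xe 1170, Cs 376.
So from highest to lowest: He > Xe > As > Ga > Na > Cs.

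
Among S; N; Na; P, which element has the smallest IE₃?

P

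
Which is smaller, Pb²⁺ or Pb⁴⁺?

Both ions have Z = 82 protons, but Pb⁴⁺ has lost more electrons, so its remaining electrons feel a larger effective nuclear charge per electron and are pulled in more tightly.
Higher positive charge → smaller ion, so Pb²⁺ > Pb⁴⁺.

Pb⁴⁺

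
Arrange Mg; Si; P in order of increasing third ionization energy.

P < Si < Mg

IE_3 is the cost of taking one more electron from the +2 cation: Mg²⁺ is the bare [Ne] core; Si²⁺ still has 2 valence electrons; P²⁺ still has 3 valence electrons.
Core electrons are held far more tightly than valence electrons, so Mg tops the IE_3 order.
Valence configurations: Si²⁺ [Ne]3s², P²⁺ [Ne]3s²3p¹.
P²⁺ loses a lone 3p electron whereas Si²⁺ must break into a filled 3s² pair, so IE_3(Si) > IE_3(P) even though P has the higher nuclear charge.
The numbers (kJ/mol): Mg 7733, Si 3232, P 2914.
So the third ionization energies run P < Si < Mg.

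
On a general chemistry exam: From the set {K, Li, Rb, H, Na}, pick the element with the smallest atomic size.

H

H is in period 1, group 1; Li is in period 2, group 1; Na is in period 3, group 1; K is in period 4, group 1; Rb is in period 5, group 1.
Radius decreases left→right (rising Z_eff, same n) and increases top→bottom (higher n).
All are in group 1, so atomic radius increases down the group.
The smallest atomic size among these belongs to H.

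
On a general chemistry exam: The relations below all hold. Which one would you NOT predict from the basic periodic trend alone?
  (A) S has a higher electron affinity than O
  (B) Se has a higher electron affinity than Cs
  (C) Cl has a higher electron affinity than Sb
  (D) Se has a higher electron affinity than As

The general trend: electron affinity increases across a period and decreases down a group.
(A) S (period 3, group 16) vs O (period 2, group 16): the stated order contradicts the simple trend.
(B) Se (period 4, group 16) vs Cs (period 6, group 1): the stated order agrees with the simple trend.
(C) Cl (period 3, group 17) vs Sb (period 5, group 15): the stated order agrees with the simple trend.
(D) Se (period 4, group 16) vs As (period 4, group 15): the stated order agrees with the simple trend.
The exception is (A): the compact 2p subshell of O repels the added electron more than S's larger 3p does.

(A)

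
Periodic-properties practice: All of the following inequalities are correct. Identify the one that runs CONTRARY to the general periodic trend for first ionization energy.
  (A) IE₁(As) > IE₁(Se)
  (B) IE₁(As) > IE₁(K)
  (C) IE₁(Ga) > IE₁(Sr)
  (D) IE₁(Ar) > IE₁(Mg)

(A)

The general trend: first ionization energy increases across a period and decreases down a group.
(A) As (period 4, group 15) vs Se (period 4, group 16): the stated order contradicts the simple trend.
(B) As (period 4, group 15) vs K (period 4, group 1): the stated order agrees with the simple trend.
(C) Ga (period 4, group 13) vs Sr (period 5, group 2): the stated order agrees with the simple trend.
(D) Ar (period 3, group 18) vs Mg (period 3, group 2): the stated order agrees with the simple trend.
The exception is (A): Se (4p⁴) ionizes more easily than half-filled As (4p³).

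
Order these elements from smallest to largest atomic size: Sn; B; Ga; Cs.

B is in period 2, group 13; Ga is in period 4, group 13; Sn is in period 5, group 14; Cs is in period 6, group 1.
Across a period the added protons contract the valence shell; down a group each new principal shell makes the atom larger.
These span different periods and groups, so the two trends combine.
Ga > B: they share group 13; the group trend gives Ga the larger value.
Sn > Ga: the two effects oppose for this pair; the down-group effect wins (140 vs 124 pm).
Cs > Sn: relative to Sn, both the across-period and down-group shifts push Cs's atomic radius up.
Approximate values (pm): B 85, Ga 124, Sn 140, Cs 232.
So from smallest to largest: B < Ga < Sn < Cs.

B < Ga < Sn < Cs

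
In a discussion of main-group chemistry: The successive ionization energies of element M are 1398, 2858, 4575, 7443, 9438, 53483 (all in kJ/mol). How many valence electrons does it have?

5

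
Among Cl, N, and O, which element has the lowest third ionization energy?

Consider each +2 ion: Cl²⁺ still has 5 valence electrons; N²⁺ still has 3 valence electrons; O²⁺ still has 4 valence electrons.
All are still removing valence electrons, so compare the +2 ions as you would atoms: IE_3 generally rises across a period (higher Z_eff) and falls down a group (larger shell), subject to the usual subshell exceptions.
Valence configurations: Cl²⁺ [Ne]3s²3p³, N²⁺ [He]2s²2p¹, O²⁺ [He]2s²2p².
Tabulated IE_3 (kJ/mol): Cl 3822, N 4578, O 5300.
So the third ionization energies run Cl < N < O.

Cl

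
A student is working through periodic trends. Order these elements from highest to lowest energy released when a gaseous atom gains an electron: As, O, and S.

O is in period 2, group 16; S is in period 3, group 16; As is in period 4, group 15.
Electron affinity generally becomes more exothermic across a period toward the halogens and less exothermic down a group.
These span different periods and groups, so the two trends combine.
O > As: relative to As, both the across-period and down-group shifts push O's electron affinity up.
S > O: this pair runs against the simple trend — see the exception note.
Note the exception: S has a higher electron affinity than O, contrary to the simple trend — the compact 2p subshell of O repels the added electron more than S's larger 3p does.
Tabulated electron affinity (kJ/mol): O 141, S 200, As 78.
So from highest to lowest: S > O > As.

S > O > As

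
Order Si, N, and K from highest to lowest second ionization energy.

K > N > Si

After 1 electron has been removed, what remains? Si⁺ still has 3 valence electrons; N⁺ still has 4 valence electrons; K⁺ is the bare [Ar] core.
Breaking into a closed-shell core is much more expensive than removing a leftover valence electron — K has the largest IE_2 here.
Valence configurations: Si⁺ [Ne]3s²3p¹, N⁺ [He]2s²2p².
The numbers (kJ/mol): Si 1577, N 2856, K 3052.
Overall IE_2 order: Si < N < K.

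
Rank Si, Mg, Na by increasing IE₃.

Si < Na < Mg

The third ionization energy removes an electron from the +2 ion. For each element: Si²⁺ still has 2 valence electrons; Mg²⁺ is the bare [Ne] core; Na²⁺ is already 1 electron into the core.
Breaking into a closed-shell core is much more expensive than removing a leftover valence electron — Na and Mg have the largest IE_3 here.
Approximate IE_3 values (kJ/mol): Si 3232, Mg 7733, Na 6910.
Hence IE_3: Si < Na < Mg.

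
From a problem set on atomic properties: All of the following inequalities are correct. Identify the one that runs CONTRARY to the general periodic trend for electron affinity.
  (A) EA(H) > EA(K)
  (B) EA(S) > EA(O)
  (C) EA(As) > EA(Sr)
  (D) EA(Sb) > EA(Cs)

The general trend: electron affinity increases across a period and decreases down a group.
(A) H (period 1, group 1) vs K (period 4, group 1): the stated order agrees with the simple trend.
(B) S (period 3, group 16) vs O (period 2, group 16): the stated order contradicts the simple trend.
(C) As (period 4, group 15) vs Sr (period 5, group 2): the stated order agrees with the simple trend.
(D) Sb (period 5, group 15) vs Cs (period 6, group 1): the stated order agrees with the simple trend.
The exception is (B): the compact 2p subshell of O repels the added electron more than S's larger 3p does.

(B)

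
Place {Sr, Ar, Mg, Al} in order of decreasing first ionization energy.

IE₁ increases left→right with effective nuclear charge and decreases top→bottom as the valence shell moves farther out.
These span different periods and groups, so the two trends combine.
Al > Sr: both effects reinforce here, so Al is clearly the higher of the two.
Mg > Al: this pair runs against the simple trend — see the exception note.
Ar > Mg: both are in period 3; the period trend gives Ar the larger value.
Note the exception: Mg has a higher first ionization energy than Al, contrary to the simple trend — Al's single 3p electron is easier to remove than one from Mg's filled 3s².
Tabulated first ionization energy (kJ/mol): Mg 738, Al 578, Ar 1521, Sr 550.
So from highest to lowest: Ar > Mg > Al > Sr.

Ar, Mg, Al, Sr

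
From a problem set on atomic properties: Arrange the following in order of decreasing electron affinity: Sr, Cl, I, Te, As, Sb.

Cl > I > Te > Sb > As > Sr

Electron affinity generally becomes more exothermic across a period toward the halogens and less exothermic down a group.
Here both period and group differ, so the two effects have to be weighed against each other.
As > Sr: relative to Sr, both the across-period and down-group shifts push As's electron affinity up.
Sb > As: this pair runs against the simple trend — see the exception note.
Te > Sb: both are in period 5; the period trend gives Te the larger value.
I > Te: both are in period 5; the period trend gives I the larger value.
Cl > I: they share group 17; the group trend gives Cl the larger value.
Note the exception: Sb has a higher electron affinity than As, contrary to the simple trend — both are half-filled np³, but the pairing/repulsion penalty for the added electron shrinks as the p orbitals become larger and more diffuse down the group, and for Sb that outweighs the weaker nuclear attraction.
Approximate values (kJ/mol): Cl 349, As 78, Sr 5, Sb 103, Te 190, I 295.
So from highest to lowest: Cl > I > Te > Sb > As > Sr.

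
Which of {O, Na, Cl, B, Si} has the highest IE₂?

IE_2 is the cost of taking one more electron from the +1 cation: O⁺ still has 5 valence electrons; Na⁺ is the bare [Ne] core; Cl⁺ still has 6 valence electrons; B⁺ still has 2 valence electrons; Si⁺ still has 3 valence electrons.
Pulling an electron out of a noble-gas core costs far more than removing a remaining valence electron, so Na sits at the high end of IE_2.
Valence configurations: O⁺ [He]2s²2p³, Cl⁺ [Ne]3s²3p⁴, B⁺ [He]2s², Si⁺ [Ne]3s²3p¹.
Approximate IE_2 values (kJ/mol): O 3388, Na 4562, Cl 2298, B 2427, Si 1577.
So the second ionization energies run Si < Cl < B < O < Na.

Na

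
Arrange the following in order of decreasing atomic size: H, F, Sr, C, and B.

Sr, B, C, F, H

H is in period 1, group 1; B is in period 2, group 13; C is in period 2, group 14; F is in period 2, group 17; Sr is in period 5, group 2.
Radius decreases left→right (rising Z_eff, same n) and increases top→bottom (higher n).
Neither a single period nor a single group — weigh both effects.
F > H: the two effects oppose for this pair; the down-group effect wins (64 vs 32 pm).
C > F: C lies to the left of F in period 2, so the across-period effect alone puts C larger.
B > C: B lies to the left of C in period 2, so the across-period effect alone puts B larger.
Sr > B: relative to B, both the across-period and down-group shifts push Sr's atomic radius up.
Approximate values (pm): H 32, B 85, C 75, F 64, Sr 185.
So from largest to smallest: Sr > B > C > F > H.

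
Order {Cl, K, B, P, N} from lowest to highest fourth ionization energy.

IE_4 is the cost of taking one more electron from the +3 cation: Cl³⁺ still has 4 valence electrons; K³⁺ is already 2 electrons into the core; B³⁺ is the bare [He] core; P³⁺ still has 2 valence electrons; N³⁺ still has 2 valence electrons.
Usually core removal costs more than valence removal, but here the competition is close: a tightly held n=2 valence electron can cost more to remove than an n=3 core electron, so the actual values have to decide it.
Valence configurations: Cl³⁺ [Ne]3s²3p², P³⁺ [Ne]3s², N³⁺ [He]2s².
Tabulated IE_4 (kJ/mol): Cl 5159, K 5877, B 25026, P 4964, N 7475.
Putting it together, IE_4: P < Cl < K < N < B.

P < Cl < K < N < B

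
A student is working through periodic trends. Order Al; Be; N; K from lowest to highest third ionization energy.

The third ionization energy removes an electron from the +2 ion. For each element: Al²⁺ still has 1 valence electron; Be²⁺ is the bare [He] core; N²⁺ still has 3 valence electrons; K²⁺ is already 1 electron into the core.
Usually core removal costs more than valence removal, but here the competition is close: a tightly held n=2 valence electron can cost more to remove than an n=3 core electron, so the actual values have to decide it.
Valence configurations: Al²⁺ [Ne]3s¹, N²⁺ [He]2s²2p¹.
Approximate IE_3 values (kJ/mol): Al 2745, Be 14849, N 4578, K 4420.
Overall IE_3 order: Al < K < N < Be.

Al, K, N, Be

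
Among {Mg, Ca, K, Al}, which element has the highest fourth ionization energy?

Consider each +3 ion: Mg³⁺ is already 1 electron into the core; Ca³⁺ is already 1 electron into the core; K³⁺ is already 2 electrons into the core; Al³⁺ is the bare [Ne] core.
All of these are removing an electron from a noble-gas core or deeper; the smaller core (lower principal quantum number) is held far more tightly, and within a period the higher nuclear charge binds the same core more tightly.
The numbers (kJ/mol): Mg 10543, Ca 6491, K 5877, Al 11577.
Hence IE_4: K < Ca < Mg < Al.

Al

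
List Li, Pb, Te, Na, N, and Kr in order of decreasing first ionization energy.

N > Kr > Te > Pb > Li > Na

Li is in period 2, group 1; N is in period 2, group 15; Na is in period 3, group 1; Kr is in period 4, group 18; Te is in period 5, group 16; Pb is in period 6, group 14.
Removing the outermost electron gets harder across a period and easier down a group.
Neither a single period nor a single group — weigh both effects.
Li > Na: Li sits above Na in group 1, so the down-group effect alone puts Li higher.
Pb > Li: the two effects oppose for this pair; the across-period effect wins (716 vs 520 kJ/mol).
Te > Pb: relative to Pb, both the across-period and down-group shifts push Te's first ionization energy up.
Kr > Te: relative to Te, both the across-period and down-group shifts push Kr's first ionization energy up.
N > Kr: period and group pull opposite ways; the down-group shift dominates (1402 vs 1351 kJ/mol).
Approximate values (kJ/mol): Li 520, N 1402, Na 496, Kr 1351, Te 869, Pb 716.
So from highest to lowest: N > Kr > Te > Pb > Li > Na.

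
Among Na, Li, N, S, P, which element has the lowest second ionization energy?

P

Consider each +1 ion: Na⁺ is the bare [Ne] core; Li⁺ is the bare [He] core; N⁺ still has 4 valence electrons; S⁺ still has 5 valence electrons; P⁺ still has 4 valence electrons.
Breaking into a closed-shell core is much more expensive than removing a leftover valence electron — Na and Li have the largest IE_2 here.
Valence configurations: N⁺ [He]2s²2p², S⁺ [Ne]3s²3p³, P⁺ [Ne]3s²3p².
Approximate IE_2 values (kJ/mol): Na 4562, Li 7298, N 2856, S 2252, P 1907.
Putting it together, IE_2: P < S < N < Na < Li.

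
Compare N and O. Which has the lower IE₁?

O

N is in period 2, group 15; O is in period 2, group 16.
IE₁ increases left→right with effective nuclear charge and decreases top→bottom as the valence shell moves farther out.
All lie in period 2; the across-period trend (first ionization energy increases left to right) applies, with the exception below.
Note the exception: N has a higher first ionization energy than O, contrary to the simple trend — pairing an electron in O's 2p⁴ costs repulsion energy, so O ionizes more easily than half-filled N (2p³).
Approximate values (kJ/mol): N 1402, O 1314.
So O has the lower IE₁ (O < N).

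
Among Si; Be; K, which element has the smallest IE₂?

Si

IE_2 is the cost of taking one more electron from the +1 cation: Si⁺ still has 3 valence electrons; Be⁺ still has 1 valence electron; K⁺ is the bare [Ar] core.
Breaking into a closed-shell core is much more expensive than removing a leftover valence electron — K has the largest IE_2 here.
Valence configurations: Si⁺ [Ne]3s²3p¹, Be⁺ [He]2s¹.
Approximate IE_2 values (kJ/mol): Si 1577, Be 1757, K 3052.
Putting it together, IE_2: Si < Be < K.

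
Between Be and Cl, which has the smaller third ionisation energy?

After 2 electrons have been removed, what remains? Be²⁺ is the bare [He] core; Cl²⁺ still has 5 valence electrons.
Core electrons are held far more tightly than valence electrons, so Be tops the IE_3 order.
Approximate IE_3 values (kJ/mol): Be 14849, Cl 3822.
Overall IE_3 order: Cl < Be.

Cl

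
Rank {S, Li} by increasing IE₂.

IE_2 is the cost of taking one more electron from the +1 cation: S⁺ still has 5 valence electrons; Li⁺ is the bare [He] core.
Breaking into a closed-shell core is much more expensive than removing a leftover valence electron — Li has the largest IE_2 here.
The numbers (kJ/mol): S 2252, Li 7298.
Hence IE_2: S < Li.

S, Li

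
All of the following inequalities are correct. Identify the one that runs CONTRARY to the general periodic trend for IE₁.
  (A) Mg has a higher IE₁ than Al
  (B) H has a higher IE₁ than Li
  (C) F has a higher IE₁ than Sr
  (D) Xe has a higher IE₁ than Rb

(A)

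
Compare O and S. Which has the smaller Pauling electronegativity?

S

O is in period 2, group 16; S is in period 3, group 16.
Smaller atoms with higher effective nuclear charge are more electronegative.
All are in group 16, so electronegativity increases up the group.
So S has the smaller Pauling electronegativity (S < O).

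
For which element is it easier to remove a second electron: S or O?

S

After 1 electron has been removed, what remains? S⁺ still has 5 valence electrons; O⁺ still has 5 valence electrons.
All are still removing valence electrons, so compare the +1 ions as you would atoms: IE_2 generally rises across a period (higher Z_eff) and falls down a group (larger shell), subject to the usual subshell exceptions.
Valence configurations: S⁺ [Ne]3s²3p³, O⁺ [He]2s²2p³.
Approximate IE_2 values (kJ/mol): S 2252, O 3388.
Hence IE_2: S < O.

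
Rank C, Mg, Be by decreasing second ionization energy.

IE_2 is the cost of taking one more electron from the +1 cation: C⁺ still has 3 valence electrons; Mg⁺ still has 1 valence electron; Be⁺ still has 1 valence electron.
All are still removing valence electrons, so compare the +1 ions as you would atoms: IE_2 generally rises across a period (higher Z_eff) and falls down a group (larger shell), subject to the usual subshell exceptions.
Valence configurations: C⁺ [He]2s²2p¹, Mg⁺ [Ne]3s¹, Be⁺ [He]2s¹.
The numbers (kJ/mol): C 2353, Mg 1451, Be 1757.
Overall IE_2 order: Mg < Be < C.

C > Be > Mg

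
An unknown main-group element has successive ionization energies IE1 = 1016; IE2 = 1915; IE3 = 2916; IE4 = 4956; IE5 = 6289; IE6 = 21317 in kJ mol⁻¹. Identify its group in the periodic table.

Look for the largest jump between consecutive ionization energies: IE6/IE5 ≈ 3.4, far larger than any earlier ratio.
That jump marks the point where a core electron is being removed. So the atom has 5 valence electrons.
A main-group element with 5 valence electrons is in group 15.

Group 15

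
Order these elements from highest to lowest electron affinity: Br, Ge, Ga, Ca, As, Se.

Br > Se > Ge > As > Ga > Ca

Electron affinity generally becomes more exothermic across a period toward the halogens and less exothermic down a group.
All lie in period 4; the across-period trend (electron affinity increases left to right) applies, with the exception below.
Note the exception: Ge has a higher electron affinity than As, contrary to the simple trend — adding an electron to As's half-filled 4p³ is unfavourable, so Ge (4p²) has the more exothermic EA.
Approximate values (kJ/mol): Ca 2, Ga 29, Ge 119, As 78, Se 195, Br 325.
So from highest to lowest: Br > Se > Ge > As > Ga > Ca.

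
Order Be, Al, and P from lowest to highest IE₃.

Al, P, Be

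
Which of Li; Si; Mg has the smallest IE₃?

Si

Consider each +2 ion: Li²⁺ is already 1 electron into the core; Si²⁺ still has 2 valence electrons; Mg²⁺ is the bare [Ne] core.
Core electrons are held far more tightly than valence electrons, so Mg and Li top the IE_3 order.
The numbers (kJ/mol): Li 11815, Si 3232, Mg 7733.
Overall IE_3 order: Si < Mg < Li.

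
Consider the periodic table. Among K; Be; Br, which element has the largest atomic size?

Radius decreases left→right (rising Z_eff, same n) and increases top→bottom (higher n).
Neither a single period nor a single group — weigh both effects.
Br > Be: period and group pull opposite ways; the down-group shift dominates (114 vs 102 pm).
K > Br: K lies to the left of Br in period 4, so the across-period effect alone puts K larger.
For reference (pm): Be 102, K 196, Br 114.
The largest atomic size among these belongs to K.

K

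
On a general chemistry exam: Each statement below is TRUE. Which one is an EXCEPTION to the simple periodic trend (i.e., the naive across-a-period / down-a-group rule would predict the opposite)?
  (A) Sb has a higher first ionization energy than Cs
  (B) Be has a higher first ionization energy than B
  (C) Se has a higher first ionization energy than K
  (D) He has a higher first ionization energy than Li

(B)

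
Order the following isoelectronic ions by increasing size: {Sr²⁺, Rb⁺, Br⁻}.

All of these have 36 electrons, so size is governed by nuclear charge alone: the more protons, the stronger the pull on the same electron cloud, and the smaller the ion.
Nuclear charges: Sr²⁺ (Z=38), Rb⁺ (Z=37), Br⁻ (Z=35).
Smallest to largest: Sr²⁺ < Rb⁺ < Br⁻.

Sr²⁺ < Rb⁺ < Br⁻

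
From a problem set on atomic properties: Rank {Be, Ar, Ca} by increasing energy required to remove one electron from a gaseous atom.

Be is in period 2, group 2; Ar is in period 3, group 18; Ca is in period 4, group 2.
Across a period the outer electron is held more tightly (higher IE₁); down a group it sits in a higher shell, more shielded, and comes off more easily.
Neither a single period nor a single group — weigh both effects.
Be > Ca: Be sits above Ca in group 2, so the down-group effect alone puts Be higher.
Ar > Be: the two effects oppose for this pair; the across-period effect wins (1521 vs 900 kJ/mol).
Approximate values (kJ/mol): Be 900, Ar 1521, Ca 590.
So from lowest to highest: Ca < Be < Ar.

Ca, Be, Ar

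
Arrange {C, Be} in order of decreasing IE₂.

IE_2 is the cost of taking one more electron from the +1 cation: C⁺ still has 3 valence electrons; Be⁺ still has 1 valence electron.
All are still removing valence electrons, so compare the +1 ions as you would atoms: IE_2 generally rises across a period (higher Z_eff) and falls down a group (larger shell), subject to the usual subshell exceptions.
Valence configurations: C⁺ [He]2s²2p¹, Be⁺ [He]2s¹.
The numbers (kJ/mol): C 2353, Be 1757.
Hence IE_2: Be < C.

C, Be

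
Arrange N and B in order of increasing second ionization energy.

Consider each +1 ion: N⁺ still has 4 valence electrons; B⁺ still has 2 valence electrons.
All are still removing valence electrons, so compare the +1 ions as you would atoms: IE_2 generally rises across a period (higher Z_eff) and falls down a group (larger shell), subject to the usual subshell exceptions.
Valence configurations: N⁺ [He]2s²2p², B⁺ [He]2s².
Approximate IE_2 values (kJ/mol): N 2856, B 2427.
Overall IE_2 order: B < N.

B < N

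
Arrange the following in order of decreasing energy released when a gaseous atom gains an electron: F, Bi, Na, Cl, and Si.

Cl > F > Si > Bi > Na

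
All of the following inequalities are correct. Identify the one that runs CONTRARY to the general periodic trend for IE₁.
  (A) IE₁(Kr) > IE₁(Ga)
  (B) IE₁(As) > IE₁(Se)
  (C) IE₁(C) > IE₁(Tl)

The general trend: IE₁ increases across a period and decreases down a group.
(A) Kr (period 4, group 18) vs Ga (period 4, group 13): the stated order agrees with the simple trend.
(B) As (period 4, group 15) vs Se (period 4, group 16): the stated order contradicts the simple trend.
(C) C (period 2, group 14) vs Tl (period 6, group 13): the stated order agrees with the simple trend.
The exception is (B): Se (4p⁴) ionizes more easily than half-filled As (4p³).

(B)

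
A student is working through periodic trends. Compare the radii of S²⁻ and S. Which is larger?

S²⁻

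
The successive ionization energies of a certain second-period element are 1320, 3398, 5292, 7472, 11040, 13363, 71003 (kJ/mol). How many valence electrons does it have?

6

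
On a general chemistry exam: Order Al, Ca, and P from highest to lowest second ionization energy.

Consider each +1 ion: Al⁺ still has 2 valence electrons; Ca⁺ still has 1 valence electron; P⁺ still has 4 valence electrons.
All are still removing valence electrons, so compare the +1 ions as you would atoms: IE_2 generally rises across a period (higher Z_eff) and falls down a group (larger shell), subject to the usual subshell exceptions.
Valence configurations: Al⁺ [Ne]3s², Ca⁺ [Ar]4s¹, P⁺ [Ne]3s²3p².
Approximate IE_2 values (kJ/mol): Al 1817, Ca 1145, P 1907.
Overall IE_2 order: Ca < Al < P.

P > Al > Ca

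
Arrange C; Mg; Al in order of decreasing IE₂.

C > Al > Mg

The second ionization energy removes an electron from the +1 ion. For each element: C⁺ still has 3 valence electrons; Mg⁺ still has 1 valence electron; Al⁺ still has 2 valence electrons.
All are still removing valence electrons, so compare the +1 ions as you would atoms: IE_2 generally rises across a period (higher Z_eff) and falls down a group (larger shell), subject to the usual subshell exceptions.
Valence configurations: C⁺ [He]2s²2p¹, Mg⁺ [Ne]3s¹, Al⁺ [Ne]3s².
Approximate IE_2 values (kJ/mol): C 2353, Mg 1451, Al 1817.
So the second ionization energies run Mg < Al < C.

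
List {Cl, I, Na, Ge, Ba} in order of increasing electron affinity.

EA tends to increase across a period and decrease down a group, though the pattern is less regular than for IE or radius.
Neither a single period nor a single group — weigh both effects.
Na > Ba: period and group pull opposite ways; the down-group shift dominates (53 vs 14 kJ/mol).
Ge > Na: period and group pull opposite ways; the across-period shift dominates (119 vs 53 kJ/mol).
I > Ge: period and group pull opposite ways; the across-period shift dominates (295 vs 119 kJ/mol).
Cl > I: they share group 17; the group trend gives Cl the larger value.
Tabulated electron affinity (kJ/mol): Na 53, Cl 349, Ge 119, I 295, Ba 14.
So from lowest to highest: Ba < Na < Ge < I < Cl.

Ba < Na < Ge < I < Cl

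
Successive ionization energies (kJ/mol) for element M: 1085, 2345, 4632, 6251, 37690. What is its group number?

Group 14

Look for the largest jump between consecutive ionization energies: IE5/IE4 ≈ 6.0, far larger than any earlier ratio.
That jump marks the point where a core electron is being removed. So the atom has 4 valence electrons.
A main-group element with 4 valence electrons is in group 14.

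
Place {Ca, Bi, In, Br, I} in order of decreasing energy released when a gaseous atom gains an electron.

Ca is in period 4, group 2; Br is in period 4, group 17; In is in period 5, group 13; I is in period 5, group 17; Bi is in period 6, group 15.
Atoms with high Z_eff and room in the valence shell (especially the halogens) have the most exothermic electron affinities.
These span different periods and groups, so the two trends combine.
In > Ca: period and group pull opposite ways; the across-period shift dominates (29 vs 2 kJ/mol).
Bi > In: period and group pull opposite ways; the across-period shift dominates (91 vs 29 kJ/mol).
I > Bi: both effects reinforce here, so I is clearly the higher of the two.
Br > I: they share group 17; the group trend gives Br the larger value.
For reference (kJ/mol): Ca 2, Br 325, In 29, I 295, Bi 91.
So from highest to lowest: Br > I > Bi > In > Ca.

Br > I > Bi > In > Ca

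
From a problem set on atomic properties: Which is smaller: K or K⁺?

K⁺

Forming K⁺ removes 1 electron from K. Fewer electrons for the same nuclear charge means less shielding and a higher Z_eff on the remaining electrons, and for main-group metals the entire outer shell is lost.
A cation is smaller than its parent atom: K⁺ < K.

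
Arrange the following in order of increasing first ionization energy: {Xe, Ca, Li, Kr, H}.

H is in period 1, group 1; Li is in period 2, group 1; Ca is in period 4, group 2; Kr is in period 4, group 18; Xe is in period 5, group 18.
First ionization energy rises across a period (greater Z_eff holds electrons more tightly) and falls down a group (valence electrons are farther from the nucleus).
Here both period and group differ, so the two effects have to be weighed against each other.
Ca > Li: period and group pull opposite ways; the across-period shift dominates (590 vs 520 kJ/mol).
Xe > Ca: period and group pull opposite ways; the across-period shift dominates (1170 vs 590 kJ/mol).
H > Xe: the two effects oppose for this pair; the down-group effect wins (1312 vs 1170 kJ/mol).
Kr > H: the two effects oppose for this pair; the across-period effect wins (1351 vs 1312 kJ/mol).
Approximate values (kJ/mol): H 1312, Li 520, Ca 590, Kr 1351, Xe 1170.
So from lowest to highest: Li < Ca < Xe < H < Kr.

Li < Ca < Xe < H < Kr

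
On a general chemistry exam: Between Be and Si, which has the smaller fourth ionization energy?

Si

Consider each +3 ion: Be³⁺ is already 1 electron into the core; Si³⁺ still has 1 valence electron.
Pulling an electron out of a noble-gas core costs far more than removing a remaining valence electron, so Be sits at the high end of IE_4.
The numbers (kJ/mol): Be 21007, Si 4356.
Hence IE_4: Si < Be.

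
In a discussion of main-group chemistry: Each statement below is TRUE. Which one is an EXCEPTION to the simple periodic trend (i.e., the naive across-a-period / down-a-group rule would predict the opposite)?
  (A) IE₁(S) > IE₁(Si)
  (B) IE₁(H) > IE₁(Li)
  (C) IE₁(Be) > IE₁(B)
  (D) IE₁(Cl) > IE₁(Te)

The general trend: first ionisation energy increases across a period and decreases down a group.
(A) S (period 3, group 16) vs Si (period 3, group 14): the stated order agrees with the simple trend.
(B) H (period 1, group 1) vs Li (period 2, group 1): the stated order agrees with the simple trend.
(C) Be (period 2, group 2) vs B (period 2, group 13): the stated order contradicts the simple trend.
(D) Cl (period 3, group 17) vs Te (period 5, group 16): the stated order agrees with the simple trend.
The exception is (C): removing B's lone 2p electron is easier than breaking Be's filled 2s².

(C)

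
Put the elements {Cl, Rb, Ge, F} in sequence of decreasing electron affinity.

Cl, F, Ge, Rb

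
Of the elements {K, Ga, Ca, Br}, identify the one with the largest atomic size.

K

Atomic radius shrinks across a period as nuclear charge pulls the same shell inward, and grows down a group as new shells are added.
All lie in period 4, so atomic radius increases right to left.
The largest atomic size among these belongs to K.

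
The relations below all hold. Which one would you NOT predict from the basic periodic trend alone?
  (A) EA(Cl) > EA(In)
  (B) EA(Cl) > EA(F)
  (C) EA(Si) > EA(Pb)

The general trend: electron affinity increases across a period and decreases down a group.
(A) Cl (period 3, group 17) vs In (period 5, group 13): the stated order agrees with the simple trend.
(B) Cl (period 3, group 17) vs F (period 2, group 17): the stated order contradicts the simple trend.
(C) Si (period 3, group 14) vs Pb (period 6, group 14): the stated order agrees with the simple trend.
The exception is (B): F's small 2p subshell makes the incoming electron feel strong e⁻–e⁻ repulsion, so Cl actually releases more energy on gaining an electron.

(B)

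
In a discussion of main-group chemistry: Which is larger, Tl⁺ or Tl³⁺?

Both ions have Z = 81 protons, but Tl³⁺ has lost more electrons, so its remaining electrons feel a larger effective nuclear charge per electron and are pulled in more tightly.
Higher positive charge → smaller ion, so Tl⁺ > Tl³⁺.

Tl⁺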